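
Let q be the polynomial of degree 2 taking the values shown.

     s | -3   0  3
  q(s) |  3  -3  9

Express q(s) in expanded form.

Using the Lagrange interpolation formula with nodes -3, 0, 3:
  L_0(s) = s(s - 3) / 18
  L_1(s) = (s + 3)(s - 3) / -9
  L_2(s) = (s + 3)s / 18
Then q(s) = 3·L_0(s) - 3·L_1(s) + 9·L_2(s).
Expanding and collecting terms gives q(s) = s² + s - 3.
Check: q(-3) = 3. ✓

q(s) = s^2 + s - 3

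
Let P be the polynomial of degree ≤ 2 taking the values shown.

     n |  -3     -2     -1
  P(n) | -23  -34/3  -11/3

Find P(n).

Write P(n) = an^2 + bn + c. Substituting each data point gives a linear system:
  9a - 3b + c = -23
  4a - 2b + c = -34/3
  a - b + c = -11/3
Solving the system yields a = -2, b = 5/3, c = 0.
So P(n) = -2n^2 + (5/3)n.
Check: P(-3) = -23. ✓

P(n) = -2n^2 + (5/3)n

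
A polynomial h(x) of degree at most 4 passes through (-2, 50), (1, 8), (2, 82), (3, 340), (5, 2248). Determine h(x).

h(x) = 3x^4 + 2x^3 + 5x^2 - 2

Using the Lagrange interpolation formula with nodes -2, 1, 2, 3, 5:
  L_0(x) = (x - 1)(x - 2)(x - 3)(x - 5) / 420
  L_1(x) = (x + 2)(x - 2)(x - 3)(x - 5) / -24
  L_2(x) = (x + 2)(x - 1)(x - 3)(x - 5) / 12
  L_3(x) = (x + 2)(x - 1)(x - 2)(x - 5) / -20
  L_4(x) = (x + 2)(x - 1)(x - 2)(x - 3) / 168
Then h(x) = 50·L_0(x) + 8·L_1(x) + 82·L_2(x) + 340·L_3(x) + 2248·L_4(x).
Expanding and collecting terms gives h(x) = 3x⁴ + 2x³ + 5x² - 2.
Check: h(-2) = 50. ✓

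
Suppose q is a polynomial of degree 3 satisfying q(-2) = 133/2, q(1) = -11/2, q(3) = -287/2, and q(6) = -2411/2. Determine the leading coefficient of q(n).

Write q(n) = an^3 + bn^2 + cn + d. Substituting each data point gives a linear system:
  -8a + 4b - 2c + d = 133/2
  a + b + c + d = -11/2
  27a + 9b + 3c + d = -287/2
  216a + 36b + 6c + d = -2411/2
Solving the system yields a = -6, b = 3, c = -3, d = 1/2.
So q(n) = -6n³ + 3n² - 3n + 1/2.
The leading coefficient is -6.

-6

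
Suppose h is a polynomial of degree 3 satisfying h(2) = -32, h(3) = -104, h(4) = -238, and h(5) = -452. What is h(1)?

Write h(n) = an^3 + bn^2 + cn + d. Substituting each data point gives a linear system:
  8a + 4b + 2c + d = -32
  27a + 9b + 3c + d = -104
  64a + 16b + 4c + d = -238
  125a + 25b + 5c + d = -452
Solving the system yields a = -3, b = -4, c = 5, d = -2.
So h(n) = -3n^3 - 4n^2 + 5n - 2.
Then h(1) = -4.

-4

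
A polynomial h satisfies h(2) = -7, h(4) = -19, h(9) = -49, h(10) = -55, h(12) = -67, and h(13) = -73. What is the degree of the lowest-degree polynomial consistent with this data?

Divided differences on the nodes 2, 4, 9, 10, 12, 13:
  order 0: -7  -19  -49  -55  -67  -73
  order 1: -6  -6  -6  -6  -6
  order 2: 0  0  0  0
  order 3: 0  0  0
  order 4: 0  0
  order 5: 0
The order-1 divided differences are all -6 (nonzero) and every higher order vanishes, so the data lies on a polynomial of degree exactly 1.

1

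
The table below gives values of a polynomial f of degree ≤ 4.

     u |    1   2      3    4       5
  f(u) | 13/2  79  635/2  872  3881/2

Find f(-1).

Forward differences of the values at u = 1, 2, 3, 4, 5:
  f  : 13/2  79  635/2  872  3881/2
  Δ  : 145/2  477/2  1109/2  2137/2
  Δ^2: 166  316  514
  Δ^3: 150  198
  Δ^4: 48
The fourth differences are constant, confirming degree 4.
Interpolating (Newton forward form) and evaluating at u = -1 gives f(-1) = -1/2.

-1/2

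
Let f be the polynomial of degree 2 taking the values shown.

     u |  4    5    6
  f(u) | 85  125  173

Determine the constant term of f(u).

5

Write f(u) = au^2 + bu + c. Substituting each data point gives a linear system:
  16a + 4b + c = 85
  25a + 5b + c = 125
  36a + 6b + c = 173
Solving the system yields a = 4, b = 4, c = 5.
So f(u) = 4u² + 4u + 5.
The constant term is 5.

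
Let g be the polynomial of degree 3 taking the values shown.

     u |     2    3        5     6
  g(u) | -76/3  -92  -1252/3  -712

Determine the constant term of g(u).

6

Write g(u) = au^3 + bu^2 + cu + d. Substituting each data point gives a linear system:
  8a + 4b + 2c + d = -76/3
  27a + 9b + 3c + d = -92
  125a + 25b + 5c + d = -1252/3
  216a + 36b + 6c + d = -712
Solving the system yields a = -3, b = -2, c = 1/3, d = 6.
So g(u) = -3u^3 - 2u^2 + (1/3)u + 6.
The constant term is 6.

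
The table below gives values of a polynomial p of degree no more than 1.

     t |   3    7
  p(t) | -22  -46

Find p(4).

Write p(t) = at + b. Substituting each data point gives a linear system:
  3a + b = -22
  7a + b = -46
Solving the system yields a = -6, b = -4.
So p(t) = -6t - 4.
Then p(4) = -28.

-28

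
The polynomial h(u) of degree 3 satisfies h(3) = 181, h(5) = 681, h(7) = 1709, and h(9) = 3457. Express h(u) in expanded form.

h(u) = 4u^3 + 6u^2 + 6u + 1

Using the Lagrange interpolation formula with nodes 3, 5, 7, 9:
  L_0(u) = (u - 5)(u - 7)(u - 9) / -48
  L_1(u) = (u - 3)(u - 7)(u - 9) / 16
  L_2(u) = (u - 3)(u - 5)(u - 9) / -16
  L_3(u) = (u - 3)(u - 5)(u - 7) / 48
Then h(u) = 181·L_0(u) + 681·L_1(u) + 1709·L_2(u) + 3457·L_3(u).
Expanding and collecting terms gives h(u) = 4u^3 + 6u^2 + 6u + 1.
Check: h(5) = 681. ✓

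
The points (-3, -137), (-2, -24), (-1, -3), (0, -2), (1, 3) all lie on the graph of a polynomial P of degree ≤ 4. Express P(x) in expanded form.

P(x) = -2x^4 + 4x^2 + 3x - 2

Write P(x) = ax^4 + bx^3 + cx^2 + dx + e. Substituting each data point gives a linear system:
  81a - 27b + 9c - 3d + e = -137
  16a - 8b + 4c - 2d + e = -24
  a - b + c - d + e = -3
  e = -2
  a + b + c + d + e = 3
Solving the system yields a = -2, b = 0, c = 4, d = 3, e = -2.
So P(x) = -2x⁴ + 4x² + 3x - 2.
Check: P(0) = -2. ✓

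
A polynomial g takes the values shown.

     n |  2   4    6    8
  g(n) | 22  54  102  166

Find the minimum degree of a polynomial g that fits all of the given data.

2

Divided differences on the nodes 2, 4, 6, 8:
  order 0: 22  54  102  166
  order 1: 16  24  32
  order 2: 2  2
  order 3: 0
The order-2 divided differences are all 2 (nonzero) and every higher order vanishes, so the data lies on a polynomial of degree exactly 2.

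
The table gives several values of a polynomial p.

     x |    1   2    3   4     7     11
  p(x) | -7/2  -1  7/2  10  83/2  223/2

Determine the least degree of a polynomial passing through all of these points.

Divided differences on the nodes 1, 2, 3, 4, 7, 11:
  order 0: -7/2  -1  7/2  10  83/2  223/2
  order 1: 5/2  9/2  13/2  21/2  35/2
  order 2: 1  1  1  1
  order 3: 0  0  0
  order 4: 0  0
  order 5: 0
The order-2 divided differences are all 1 (nonzero) and every higher order vanishes, so the data lies on a polynomial of degree exactly 2.

2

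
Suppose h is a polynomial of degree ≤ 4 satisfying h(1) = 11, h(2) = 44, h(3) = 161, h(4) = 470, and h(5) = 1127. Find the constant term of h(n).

2

Write h(n) = an^4 + bn^3 + cn^2 + dn + e. Substituting each data point gives a linear system:
  a + b + c + d + e = 11
  16a + 8b + 4c + 2d + e = 44
  81a + 27b + 9c + 3d + e = 161
  256a + 64b + 16c + 4d + e = 470
  625a + 125b + 25c + 5d + e = 1127
Solving the system yields a = 2, b = -2, c = 4, d = 5, e = 2.
So h(n) = 2n^4 - 2n^3 + 4n^2 + 5n + 2.
The constant term is 2.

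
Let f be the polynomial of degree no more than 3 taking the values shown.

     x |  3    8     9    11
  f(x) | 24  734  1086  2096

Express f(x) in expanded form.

Using the Lagrange interpolation formula with nodes 3, 8, 9, 11:
  L_0(x) = (x - 8)(x - 9)(x - 11) / -240
  L_1(x) = (x - 3)(x - 9)(x - 11) / 15
  L_2(x) = (x - 3)(x - 8)(x - 11) / -12
  L_3(x) = (x - 3)(x - 8)(x - 9) / 48
Then f(x) = 24·L_0(x) + 734·L_1(x) + 1086·L_2(x) + 2096·L_3(x).
Expanding and collecting terms gives f(x) = 2x^3 - 5x^2 + 3x + 6.
Check: f(11) = 2096. ✓

f(x) = 2x^3 - 5x^2 + 3x + 6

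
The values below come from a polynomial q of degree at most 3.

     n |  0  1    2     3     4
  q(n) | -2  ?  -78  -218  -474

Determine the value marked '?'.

-18

The 4 known points determine the degree-3 polynomial uniquely.
Write q(n) = an^3 + bn^2 + cn + d. Substituting each data point gives a linear system:
  d = -2
  8a + 4b + 2c + d = -78
  27a + 9b + 3c + d = -218
  64a + 16b + 4c + d = -474
Solving the system yields a = -6, b = -4, c = -6, d = -2.
So q(n) = -6n^3 - 4n^2 - 6n - 2.
Then q(1) = -18.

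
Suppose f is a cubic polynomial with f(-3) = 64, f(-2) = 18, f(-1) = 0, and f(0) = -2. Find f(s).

Using the Lagrange interpolation formula with nodes -3, -2, -1, 0:
  L_0(s) = (s + 2)(s + 1)s / -6
  L_1(s) = (s + 3)(s + 1)s / 2
  L_2(s) = (s + 3)(s + 2)s / -2
  L_3(s) = (s + 3)(s + 2)(s + 1) / 6
Then f(s) = 64·L_0(s) + 18·L_1(s) + 0·L_2(s) - 2·L_3(s).
Expanding and collecting terms gives f(s) = -2s^3 + 2s^2 + 2s - 2.
Check: f(-3) = 64. ✓

f(s) = -2s^3 + 2s^2 + 2s - 2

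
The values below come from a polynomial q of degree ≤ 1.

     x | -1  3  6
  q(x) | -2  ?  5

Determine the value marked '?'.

The 2 known points determine the degree-1 polynomial uniquely.
Write q(x) = ax + b. Substituting each data point gives a linear system:
  -a + b = -2
  6a + b = 5
Solving the system yields a = 1, b = -1.
So q(x) = x - 1.
Then q(3) = 2.

2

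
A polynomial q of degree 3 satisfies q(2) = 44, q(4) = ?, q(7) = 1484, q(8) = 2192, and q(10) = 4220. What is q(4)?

The 4 known points determine the degree-3 polynomial uniquely.
Write q(x) = ax^3 + bx^2 + cx + d. Substituting each data point gives a linear system:
  8a + 4b + 2c + d = 44
  343a + 49b + 7c + d = 1484
  512a + 64b + 8c + d = 2192
  1000a + 100b + 10c + d = 4220
Solving the system yields a = 4, b = 2, c = 2, d = 0.
So q(x) = 4x^3 + 2x^2 + 2x.
Then q(4) = 296.

296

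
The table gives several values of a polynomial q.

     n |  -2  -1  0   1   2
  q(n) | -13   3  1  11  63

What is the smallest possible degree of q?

Forward differences of the values at n = -2, -1, 0, 1, 2:
  q  : -13  3  1  11  63
  Δ  : 16  -2  10  52
  Δ^2: -18  12  42
  Δ^3: 30  30
  Δ^4: 0
The third differences are constant (30) and nonzero, while all higher differences vanish, so the minimal degree is 3.

3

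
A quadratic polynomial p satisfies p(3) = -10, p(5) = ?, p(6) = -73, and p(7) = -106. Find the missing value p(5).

The 3 known points determine the degree-2 polynomial uniquely.
Write p(x) = ax^2 + bx + c. Substituting each data point gives a linear system:
  9a + 3b + c = -10
  36a + 6b + c = -73
  49a + 7b + c = -106
Solving the system yields a = -3, b = 6, c = -1.
So p(x) = -3x² + 6x - 1.
Then p(5) = -46.

-46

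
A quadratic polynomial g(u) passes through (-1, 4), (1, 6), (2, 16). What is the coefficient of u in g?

1

Write g(u) = au^2 + bu + c. Substituting each data point gives a linear system:
  a - b + c = 4
  a + b + c = 6
  4a + 2b + c = 16
Solving the system yields a = 3, b = 1, c = 2.
So g(u) = 3u^2 + u + 2.
The coefficient of u is 1.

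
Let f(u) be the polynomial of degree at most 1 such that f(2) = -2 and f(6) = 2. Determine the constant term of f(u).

Write f(u) = au + b. Substituting each data point gives a linear system:
  2a + b = -2
  6a + b = 2
Solving the system yields a = 1, b = -4.
So f(u) = u - 4.
The constant term is -4.

-4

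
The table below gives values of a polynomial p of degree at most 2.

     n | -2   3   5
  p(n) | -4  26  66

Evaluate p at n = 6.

92

Write p(n) = an^2 + bn + c. Substituting each data point gives a linear system:
  4a - 2b + c = -4
  9a + 3b + c = 26
  25a + 5b + c = 66
Solving the system yields a = 2, b = 4, c = -4.
So p(n) = 2n^2 + 4n - 4.
Then p(6) = 92.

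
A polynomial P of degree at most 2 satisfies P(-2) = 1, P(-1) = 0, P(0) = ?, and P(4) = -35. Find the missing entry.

The 3 known points determine the degree-2 polynomial uniquely.
Write P(s) = as^2 + bs + c. Substituting each data point gives a linear system:
  4a - 2b + c = 1
  a - b + c = 0
  16a + 4b + c = -35
Solving the system yields a = -1, b = -4, c = -3.
So P(s) = -s^2 - 4s - 3.
Then P(0) = -3.

-3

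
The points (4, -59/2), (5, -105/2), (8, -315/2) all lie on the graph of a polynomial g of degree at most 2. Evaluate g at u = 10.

-515/2

Using the Lagrange interpolation formula with nodes 4, 5, 8:
  L_0(u) = (u - 5)(u - 8) / 4
  L_1(u) = (u - 4)(u - 8) / -3
  L_2(u) = (u - 4)(u - 5) / 12
Then g(u) = -59/2·L_0(u) - 105/2·L_1(u) - 315/2·L_2(u).
Expanding and collecting terms gives g(u) = -3u^2 + 4u + 5/2.
Evaluating at u = 10: g(10) = -515/2.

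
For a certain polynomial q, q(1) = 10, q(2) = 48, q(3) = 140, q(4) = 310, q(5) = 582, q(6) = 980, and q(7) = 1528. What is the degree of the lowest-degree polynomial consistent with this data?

Forward differences of the values at t = 1, 2, 3, 4, 5, 6, 7:
  q  : 10  48  140  310  582  980  1528
  Δ  : 38  92  170  272  398  548
  Δ^2: 54  78  102  126  150
  Δ^3: 24  24  24  24
  Δ^4: 0  0  0
  Δ^5: 0  0
  Δ^6: 0
The third differences are constant (24) and nonzero, while all higher differences vanish, so the minimal degree is 3.

3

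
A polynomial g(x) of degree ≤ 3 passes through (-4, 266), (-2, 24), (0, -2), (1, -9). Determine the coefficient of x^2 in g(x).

-3

Write g(x) = ax^3 + bx^2 + cx + d. Substituting each data point gives a linear system:
  -64a + 16b - 4c + d = 266
  -8a + 4b - 2c + d = 24
  d = -2
  a + b + c + d = -9
Solving the system yields a = -5, b = -3, c = 1, d = -2.
So g(x) = -5x³ - 3x² + x - 2.
The coefficient of x^2 is -3.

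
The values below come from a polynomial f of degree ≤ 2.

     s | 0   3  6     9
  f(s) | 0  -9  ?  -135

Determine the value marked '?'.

The 3 known points determine the degree-2 polynomial uniquely.
Write f(s) = as^2 + bs + c. Substituting each data point gives a linear system:
  c = 0
  9a + 3b + c = -9
  81a + 9b + c = -135
Solving the system yields a = -2, b = 3, c = 0.
So f(s) = -2s^2 + 3s.
Then f(6) = -54.

-54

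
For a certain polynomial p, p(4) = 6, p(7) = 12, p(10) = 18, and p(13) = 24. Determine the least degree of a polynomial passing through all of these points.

Forward differences of the values at t = 4, 7, 10, 13:
  p  : 6  12  18  24
  Δ  : 6  6  6
  Δ^2: 0  0
  Δ^3: 0
The first differences are constant (6) and nonzero, while all higher differences vanish, so the minimal degree is 1.

1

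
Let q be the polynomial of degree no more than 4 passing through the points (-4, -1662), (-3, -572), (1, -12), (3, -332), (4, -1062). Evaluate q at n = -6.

Write q(n) = an^4 + bn^3 + cn^2 + dn + e. Substituting each data point gives a linear system:
  256a - 64b + 16c - 4d + e = -1662
  81a - 27b + 9c - 3d + e = -572
  a + b + c + d + e = -12
  81a + 27b + 9c + 3d + e = -332
  256a + 64b + 16c + 4d + e = -1062
Solving the system yields a = -5, b = 5, c = -5, d = -5, e = -2.
So q(n) = -5n^4 + 5n^3 - 5n^2 - 5n - 2.
Then q(-6) = -7712.

-7712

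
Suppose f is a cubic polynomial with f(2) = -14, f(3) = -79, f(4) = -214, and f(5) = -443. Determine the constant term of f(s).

Write f(s) = as^3 + bs^2 + cs + d. Substituting each data point gives a linear system:
  8a + 4b + 2c + d = -14
  27a + 9b + 3c + d = -79
  64a + 16b + 4c + d = -214
  125a + 25b + 5c + d = -443
Solving the system yields a = -4, b = 1, c = 6, d = 2.
So f(s) = -4s³ + s² + 6s + 2.
The constant term is 2.

2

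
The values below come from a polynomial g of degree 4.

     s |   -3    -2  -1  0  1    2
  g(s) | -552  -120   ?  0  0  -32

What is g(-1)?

The 5 known points determine the degree-4 polynomial uniquely.
Write g(s) = as^4 + bs^3 + cs^2 + ds + e. Substituting each data point gives a linear system:
  81a - 27b + 9c - 3d + e = -552
  16a - 8b + 4c - 2d + e = -120
  e = 0
  a + b + c + d + e = 0
  16a + 8b + 4c + 2d + e = -32
Solving the system yields a = -5, b = 6, c = 1, d = -2, e = 0.
So g(s) = -5s⁴ + 6s³ + s² - 2s.
Then g(-1) = -8.

-8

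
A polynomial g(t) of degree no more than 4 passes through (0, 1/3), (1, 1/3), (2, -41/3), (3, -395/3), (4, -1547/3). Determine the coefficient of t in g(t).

Write g(t) = at^4 + bt^3 + ct^2 + dt + e. Substituting each data point gives a linear system:
  e = 1/3
  a + b + c + d + e = 1/3
  16a + 8b + 4c + 2d + e = -41/3
  81a + 27b + 9c + 3d + e = -395/3
  256a + 64b + 16c + 4d + e = -1547/3
Solving the system yields a = -3, b = 3, c = 5, d = -5, e = 1/3.
So g(t) = -3t⁴ + 3t³ + 5t² - 5t + 1/3.
The coefficient of t is -5.

-5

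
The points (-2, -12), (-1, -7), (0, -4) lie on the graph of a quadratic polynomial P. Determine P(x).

Write P(x) = ax^2 + bx + c. Substituting each data point gives a linear system:
  4a - 2b + c = -12
  a - b + c = -7
  c = -4
Solving the system yields a = -1, b = 2, c = -4.
So P(x) = -x^2 + 2x - 4.
Check: P(0) = -4. ✓

P(x) = -x^2 + 2x - 4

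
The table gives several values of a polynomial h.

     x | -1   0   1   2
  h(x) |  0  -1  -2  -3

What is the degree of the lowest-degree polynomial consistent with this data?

Forward differences of the values at x = -1, 0, 1, 2:
  h  : 0  -1  -2  -3
  Δ  : -1  -1  -1
  Δ^2: 0  0
  Δ^3: 0
The first differences are constant (-1) and nonzero, while all higher differences vanish, so the minimal degree is 1.

1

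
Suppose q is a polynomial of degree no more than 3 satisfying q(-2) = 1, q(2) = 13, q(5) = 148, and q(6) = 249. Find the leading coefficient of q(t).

1

Write q(t) = at^3 + bt^2 + ct + d. Substituting each data point gives a linear system:
  -8a + 4b - 2c + d = 1
  8a + 4b + 2c + d = 13
  125a + 25b + 5c + d = 148
  216a + 36b + 6c + d = 249
Solving the system yields a = 1, b = 1, c = -1, d = 3.
So q(t) = t^3 + t^2 - t + 3.
The leading coefficient is 1.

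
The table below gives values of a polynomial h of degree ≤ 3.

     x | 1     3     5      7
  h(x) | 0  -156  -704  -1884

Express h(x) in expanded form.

Write h(x) = ax^3 + bx^2 + cx + d. Substituting each data point gives a linear system:
  a + b + c + d = 0
  27a + 9b + 3c + d = -156
  125a + 25b + 5c + d = -704
  343a + 49b + 7c + d = -1884
Solving the system yields a = -5, b = -4, c = 3, d = 6.
So h(x) = -5x³ - 4x² + 3x + 6.
Check: h(1) = 0. ✓

h(x) = -5x^3 - 4x^2 + 3x + 6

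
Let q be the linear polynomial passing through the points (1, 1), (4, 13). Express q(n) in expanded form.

q(n) = 4n - 3

Using the Lagrange interpolation formula with nodes 1, 4:
  L_0(n) = (n - 4) / -3
  L_1(n) = (n - 1) / 3
Then q(n) = 1·L_0(n) + 13·L_1(n).
Expanding and collecting terms gives q(n) = 4n - 3.
Check: q(4) = 13. ✓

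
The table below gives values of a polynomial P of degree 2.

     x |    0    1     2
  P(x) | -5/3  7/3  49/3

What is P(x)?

Write P(x) = ax^2 + bx + c. Substituting each data point gives a linear system:
  c = -5/3
  a + b + c = 7/3
  4a + 2b + c = 49/3
Solving the system yields a = 5, b = -1, c = -5/3.
So P(x) = 5x^2 - x - 5/3.
Check: P(1) = 7/3. ✓

P(x) = 5x^2 - x - 5/3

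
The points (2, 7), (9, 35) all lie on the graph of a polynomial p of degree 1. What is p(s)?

p(s) = 4s - 1

Write p(s) = as + b. Substituting each data point gives a linear system:
  2a + b = 7
  9a + b = 35
Solving the system yields a = 4, b = -1.
So p(s) = 4s - 1.
Check: p(2) = 7. ✓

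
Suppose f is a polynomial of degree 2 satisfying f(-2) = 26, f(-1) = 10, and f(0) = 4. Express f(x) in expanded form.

Write f(x) = ax^2 + bx + c. Substituting each data point gives a linear system:
  4a - 2b + c = 26
  a - b + c = 10
  c = 4
Solving the system yields a = 5, b = -1, c = 4.
So f(x) = 5x² - x + 4.
Check: f(-2) = 26. ✓

f(x) = 5x^2 - x + 4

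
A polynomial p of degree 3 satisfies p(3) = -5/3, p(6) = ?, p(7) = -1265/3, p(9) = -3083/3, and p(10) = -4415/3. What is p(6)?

-707/3

The 4 known points determine the degree-3 polynomial uniquely.
Write p(s) = as^3 + bs^2 + cs + d. Substituting each data point gives a linear system:
  27a + 9b + 3c + d = -5/3
  343a + 49b + 7c + d = -1265/3
  729a + 81b + 9c + d = -3083/3
  1000a + 100b + 10c + d = -4415/3
Solving the system yields a = -2, b = 5, c = 3, d = -5/3.
So p(s) = -2s³ + 5s² + 3s - 5/3.
Then p(6) = -707/3.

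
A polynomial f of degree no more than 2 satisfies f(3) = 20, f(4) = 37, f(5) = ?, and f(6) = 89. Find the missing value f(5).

60

The 3 known points determine the degree-2 polynomial uniquely.
Write f(s) = as^2 + bs + c. Substituting each data point gives a linear system:
  9a + 3b + c = 20
  16a + 4b + c = 37
  36a + 6b + c = 89
Solving the system yields a = 3, b = -4, c = 5.
So f(s) = 3s^2 - 4s + 5.
Then f(5) = 60.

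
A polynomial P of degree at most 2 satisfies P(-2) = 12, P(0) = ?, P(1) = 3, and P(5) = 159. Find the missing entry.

The 3 known points determine the degree-2 polynomial uniquely.
Write P(x) = ax^2 + bx + c. Substituting each data point gives a linear system:
  4a - 2b + c = 12
  a + b + c = 3
  25a + 5b + c = 159
Solving the system yields a = 6, b = 3, c = -6.
So P(x) = 6x² + 3x - 6.
Then P(0) = -6.

-6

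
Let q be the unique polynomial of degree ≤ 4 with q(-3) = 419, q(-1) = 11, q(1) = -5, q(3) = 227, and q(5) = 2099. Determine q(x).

Write q(x) = ax^4 + bx^3 + cx^2 + dx + e. Substituting each data point gives a linear system:
  81a - 27b + 9c - 3d + e = 419
  a - b + c - d + e = 11
  a + b + c + d + e = -5
  81a + 27b + 9c + 3d + e = 227
  625a + 125b + 25c + 5d + e = 2099
Solving the system yields a = 4, b = -3, c = 0, d = -5, e = -1.
So q(x) = 4x⁴ - 3x³ - 5x - 1.
Check: q(1) = -5. ✓

q(x) = 4x^4 - 3x^3 - 5x - 1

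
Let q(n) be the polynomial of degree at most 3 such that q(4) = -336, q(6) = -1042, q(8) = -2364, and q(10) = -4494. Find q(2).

Using the Lagrange interpolation formula with nodes 4, 6, 8, 10:
  L_0(n) = (n - 6)(n - 8)(n - 10) / -48
  L_1(n) = (n - 4)(n - 8)(n - 10) / 16
  L_2(n) = (n - 4)(n - 6)(n - 10) / -16
  L_3(n) = (n - 4)(n - 6)(n - 8) / 48
Then q(n) = -336·L_0(n) - 1042·L_1(n) - 2364·L_2(n) - 4494·L_3(n).
Expanding and collecting terms gives q(n) = -4n^3 - 5n^2 + n - 4.
Evaluating at n = 2: q(2) = -54.

-54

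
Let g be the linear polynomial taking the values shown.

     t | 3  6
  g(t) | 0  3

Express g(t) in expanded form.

Write g(t) = at + b. Substituting each data point gives a linear system:
  3a + b = 0
  6a + b = 3
Solving the system yields a = 1, b = -3.
So g(t) = t - 3.
Check: g(6) = 3. ✓

g(t) = t - 3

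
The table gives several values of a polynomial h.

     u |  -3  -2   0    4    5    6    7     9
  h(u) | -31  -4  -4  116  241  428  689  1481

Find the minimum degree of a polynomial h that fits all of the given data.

Divided differences on the nodes -3, -2, 0, 4, 5, 6, 7, 9:
  order 0: -31  -4  -4  116  241  428  689  1481
  order 1: 27  0  30  125  187  261  396
  order 2: -9  5  19  31  37  45
  order 3: 2  2  2  2  2
  order 4: 0  0  0  0
  order 5: 0  0  0
  order 6: 0  0
  order 7: 0
The order-3 divided differences are all 2 (nonzero) and every higher order vanishes, so the data lies on a polynomial of degree exactly 3.

3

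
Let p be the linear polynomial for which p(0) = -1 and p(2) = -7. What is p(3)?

-10

Using the Lagrange interpolation formula with nodes 0, 2:
  L_0(t) = (t - 2) / -2
  L_1(t) = t / 2
Then p(t) = -1·L_0(t) - 7·L_1(t).
Expanding and collecting terms gives p(t) = -3t - 1.
Evaluating at t = 3: p(3) = -10.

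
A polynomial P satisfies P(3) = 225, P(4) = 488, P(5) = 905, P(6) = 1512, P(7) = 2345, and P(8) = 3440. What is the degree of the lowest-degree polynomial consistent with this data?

3

Forward differences of the values at n = 3, 4, 5, 6, 7, 8:
  P  : 225  488  905  1512  2345  3440
  Δ  : 263  417  607  833  1095
  Δ^2: 154  190  226  262
  Δ^3: 36  36  36
  Δ^4: 0  0
  Δ^5: 0
The third differences are constant (36) and nonzero, while all higher differences vanish, so the minimal degree is 3.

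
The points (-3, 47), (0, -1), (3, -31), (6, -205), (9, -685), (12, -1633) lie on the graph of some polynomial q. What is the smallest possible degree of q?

Forward differences of the values at t = -3, 0, 3, 6, 9, 12:
  q  : 47  -1  -31  -205  -685  -1633
  Δ  : -48  -30  -174  -480  -948
  Δ^2: 18  -144  -306  -468
  Δ^3: -162  -162  -162
  Δ^4: 0  0
  Δ^5: 0
The third differences are constant (-162) and nonzero, while all higher differences vanish, so the minimal degree is 3.

3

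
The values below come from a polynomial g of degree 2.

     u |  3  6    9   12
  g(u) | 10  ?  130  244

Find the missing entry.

On equispaced nodes a degree-2 polynomial has vanishing third forward difference, so
  - g(3) + 3·g(6) - 3·g(9) + g(12) = 0.
Substituting the known values and solving for g(6):
  3·g(6) = 156
  g(6) = 52.

52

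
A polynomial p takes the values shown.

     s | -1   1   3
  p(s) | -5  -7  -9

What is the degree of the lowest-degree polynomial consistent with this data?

Forward differences of the values at s = -1, 1, 3:
  p  : -5  -7  -9
  Δ  : -2  -2
  Δ^2: 0
The first differences are constant (-2) and nonzero, while all higher differences vanish, so the minimal degree is 1.

1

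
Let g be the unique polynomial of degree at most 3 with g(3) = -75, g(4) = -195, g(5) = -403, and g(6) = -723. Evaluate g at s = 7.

-1179

Forward differences of the values at s = 3, 4, 5, 6:
  g  : -75  -195  -403  -723
  Δ  : -120  -208  -320
  Δ^2: -88  -112
  Δ^3: -24
The third differences are constant, confirming degree 3.
Interpolating (Newton forward form) and evaluating at s = 7 gives g(7) = -1179.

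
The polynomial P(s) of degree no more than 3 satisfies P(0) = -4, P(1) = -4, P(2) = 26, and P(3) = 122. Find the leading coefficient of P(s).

Write P(s) = as^3 + bs^2 + cs + d. Substituting each data point gives a linear system:
  d = -4
  a + b + c + d = -4
  8a + 4b + 2c + d = 26
  27a + 9b + 3c + d = 122
Solving the system yields a = 6, b = -3, c = -3, d = -4.
So P(s) = 6s³ - 3s² - 3s - 4.
The leading coefficient is 6.

6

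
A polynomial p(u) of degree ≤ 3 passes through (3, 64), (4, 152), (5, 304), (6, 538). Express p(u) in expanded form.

Write p(u) = au^3 + bu^2 + cu + d. Substituting each data point gives a linear system:
  27a + 9b + 3c + d = 64
  64a + 16b + 4c + d = 152
  125a + 25b + 5c + d = 304
  216a + 36b + 6c + d = 538
Solving the system yields a = 3, b = -4, c = 5, d = 4.
So p(u) = 3u^3 - 4u^2 + 5u + 4.
Check: p(5) = 304. ✓

p(u) = 3u^3 - 4u^2 + 5u + 4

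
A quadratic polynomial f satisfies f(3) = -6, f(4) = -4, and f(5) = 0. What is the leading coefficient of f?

Write f(u) = au^2 + bu + c. Substituting each data point gives a linear system:
  9a + 3b + c = -6
  16a + 4b + c = -4
  25a + 5b + c = 0
Solving the system yields a = 1, b = -5, c = 0.
So f(u) = u^2 - 5u.
The leading coefficient is 1.

1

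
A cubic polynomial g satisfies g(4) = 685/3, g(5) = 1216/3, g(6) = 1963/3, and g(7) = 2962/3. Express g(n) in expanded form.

g(n) = 2n^3 + 6n^2 + n + 1/3

Write g(n) = an^3 + bn^2 + cn + d. Substituting each data point gives a linear system:
  64a + 16b + 4c + d = 685/3
  125a + 25b + 5c + d = 1216/3
  216a + 36b + 6c + d = 1963/3
  343a + 49b + 7c + d = 2962/3
Solving the system yields a = 2, b = 6, c = 1, d = 1/3.
So g(n) = 2n^3 + 6n^2 + n + 1/3.
Check: g(4) = 685/3. ✓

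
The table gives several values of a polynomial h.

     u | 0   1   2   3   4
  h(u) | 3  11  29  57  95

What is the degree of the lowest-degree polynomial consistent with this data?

Forward differences of the values at u = 0, 1, 2, 3, 4:
  h  : 3  11  29  57  95
  Δ  : 8  18  28  38
  Δ^2: 10  10  10
  Δ^3: 0  0
  Δ^4: 0
The second differences are constant (10) and nonzero, while all higher differences vanish, so the minimal degree is 2.

2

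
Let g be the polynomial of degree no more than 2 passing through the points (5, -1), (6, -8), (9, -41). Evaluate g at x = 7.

-17

Write g(x) = ax^2 + bx + c. Substituting each data point gives a linear system:
  25a + 5b + c = -1
  36a + 6b + c = -8
  81a + 9b + c = -41
Solving the system yields a = -1, b = 4, c = 4.
So g(x) = -x^2 + 4x + 4.
Then g(7) = -17.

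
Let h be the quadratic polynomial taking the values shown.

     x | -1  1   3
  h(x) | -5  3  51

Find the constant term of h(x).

Write h(x) = ax^2 + bx + c. Substituting each data point gives a linear system:
  a - b + c = -5
  a + b + c = 3
  9a + 3b + c = 51
Solving the system yields a = 5, b = 4, c = -6.
So h(x) = 5x² + 4x - 6.
The constant term is -6.

-6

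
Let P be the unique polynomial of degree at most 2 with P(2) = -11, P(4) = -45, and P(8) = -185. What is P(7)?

Write P(t) = at^2 + bt + c. Substituting each data point gives a linear system:
  4a + 2b + c = -11
  16a + 4b + c = -45
  64a + 8b + c = -185
Solving the system yields a = -3, b = 1, c = -1.
So P(t) = -3t^2 + t - 1.
Then P(7) = -141.

-141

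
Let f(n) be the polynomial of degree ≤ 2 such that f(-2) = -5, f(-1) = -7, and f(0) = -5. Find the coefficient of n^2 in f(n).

Write f(n) = an^2 + bn + c. Substituting each data point gives a linear system:
  4a - 2b + c = -5
  a - b + c = -7
  c = -5
Solving the system yields a = 2, b = 4, c = -5.
So f(n) = 2n² + 4n - 5.
The leading coefficient is 2.

2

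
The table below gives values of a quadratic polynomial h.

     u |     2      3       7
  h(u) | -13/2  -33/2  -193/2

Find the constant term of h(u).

Write h(u) = au^2 + bu + c. Substituting each data point gives a linear system:
  4a + 2b + c = -13/2
  9a + 3b + c = -33/2
  49a + 7b + c = -193/2
Solving the system yields a = -2, b = 0, c = 3/2.
So h(u) = -2u^2 + 3/2.
The constant term is 3/2.

3/2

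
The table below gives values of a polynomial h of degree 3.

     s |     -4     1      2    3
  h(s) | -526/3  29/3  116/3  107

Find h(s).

Using the Lagrange interpolation formula with nodes -4, 1, 2, 3:
  L_0(s) = (s - 1)(s - 2)(s - 3) / -210
  L_1(s) = (s + 4)(s - 2)(s - 3) / 10
  L_2(s) = (s + 4)(s - 1)(s - 3) / -6
  L_3(s) = (s + 4)(s - 1)(s - 2) / 14
Then h(s) = -526/3·L_0(s) + 29/3·L_1(s) + 116/3·L_2(s) + 107·L_3(s).
Expanding and collecting terms gives h(s) = 3s^3 + (5/3)s^2 + 3s + 2.
Check: h(1) = 29/3. ✓

h(s) = 3s^3 + (5/3)s^2 + 3s + 2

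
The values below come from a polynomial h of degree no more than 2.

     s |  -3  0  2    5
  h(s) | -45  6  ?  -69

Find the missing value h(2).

0

The 3 known points determine the degree-2 polynomial uniquely.
Write h(s) = as^2 + bs + c. Substituting each data point gives a linear system:
  9a - 3b + c = -45
  c = 6
  25a + 5b + c = -69
Solving the system yields a = -4, b = 5, c = 6.
So h(s) = -4s^2 + 5s + 6.
Then h(2) = 0.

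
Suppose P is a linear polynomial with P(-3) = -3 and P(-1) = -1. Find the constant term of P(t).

Write P(t) = at + b. Substituting each data point gives a linear system:
  -3a + b = -3
  -a + b = -1
Solving the system yields a = 1, b = 0.
So P(t) = t.
The constant term is 0.

0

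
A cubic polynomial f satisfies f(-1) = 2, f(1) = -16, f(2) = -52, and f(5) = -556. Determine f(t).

Write f(t) = at^3 + bt^2 + ct + d. Substituting each data point gives a linear system:
  -a + b - c + d = 2
  a + b + c + d = -16
  8a + 4b + 2c + d = -52
  125a + 25b + 5c + d = -556
Solving the system yields a = -4, b = -1, c = -5, d = -6.
So f(t) = -4t^3 - t^2 - 5t - 6.
Check: f(-1) = 2. ✓

f(t) = -4t^3 - t^2 - 5t - 6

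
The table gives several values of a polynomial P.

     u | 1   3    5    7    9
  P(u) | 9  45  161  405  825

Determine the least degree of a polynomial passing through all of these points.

Forward differences of the values at u = 1, 3, 5, 7, 9:
  P  : 9  45  161  405  825
  Δ  : 36  116  244  420
  Δ^2: 80  128  176
  Δ^3: 48  48
  Δ^4: 0
The third differences are constant (48) and nonzero, while all higher differences vanish, so the minimal degree is 3.

3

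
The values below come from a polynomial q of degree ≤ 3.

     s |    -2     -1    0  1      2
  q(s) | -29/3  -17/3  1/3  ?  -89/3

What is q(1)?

The 4 known points determine the degree-3 polynomial uniquely.
Write q(s) = as^3 + bs^2 + cs + d. Substituting each data point gives a linear system:
  -8a + 4b - 2c + d = -29/3
  -a + b - c + d = -17/3
  d = 1/3
  8a + 4b + 2c + d = -89/3
Solving the system yields a = -2, b = -5, c = 3, d = 1/3.
So q(s) = -2s^3 - 5s^2 + 3s + 1/3.
Then q(1) = -11/3.

-11/3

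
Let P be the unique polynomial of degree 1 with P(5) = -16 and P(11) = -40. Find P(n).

P(n) = -4n + 4

Write P(n) = an + b. Substituting each data point gives a linear system:
  5a + b = -16
  11a + b = -40
Solving the system yields a = -4, b = 4.
So P(n) = -4n + 4.
Check: P(11) = -40. ✓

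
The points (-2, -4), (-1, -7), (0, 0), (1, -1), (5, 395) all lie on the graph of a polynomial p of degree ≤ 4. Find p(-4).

224

Write p(x) = ax^4 + bx^3 + cx^2 + dx + e. Substituting each data point gives a linear system:
  16a - 8b + 4c - 2d + e = -4
  a - b + c - d + e = -7
  e = 0
  a + b + c + d + e = -1
  625a + 125b + 25c + 5d + e = 395
Solving the system yields a = 1, b = -1, c = -5, d = 4, e = 0.
So p(x) = x^4 - x^3 - 5x^2 + 4x.
Then p(-4) = 224.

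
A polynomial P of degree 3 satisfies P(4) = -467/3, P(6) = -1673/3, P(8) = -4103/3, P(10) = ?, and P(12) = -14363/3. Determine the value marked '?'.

-8189/3

On equispaced nodes a degree-3 polynomial has vanishing fourth forward difference, so
  P(4) - 4·P(6) + 6·P(8) - 4·P(10) + P(12) = 0.
Substituting the known values and solving for P(10):
  -4·P(10) = 32756/3
  P(10) = -8189/3.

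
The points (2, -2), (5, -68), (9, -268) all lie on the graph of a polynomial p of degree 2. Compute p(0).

Using the Lagrange interpolation formula with nodes 2, 5, 9:
  L_0(u) = (u - 5)(u - 9) / 21
  L_1(u) = (u - 2)(u - 9) / -12
  L_2(u) = (u - 2)(u - 5) / 28
Then p(u) = -2·L_0(u) - 68·L_1(u) - 268·L_2(u).
Expanding and collecting terms gives p(u) = -4u² + 6u + 2.
Evaluating at u = 0: p(0) = 2.

2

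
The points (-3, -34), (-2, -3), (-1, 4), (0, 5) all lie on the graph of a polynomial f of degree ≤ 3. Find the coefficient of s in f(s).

4

Write f(s) = as^3 + bs^2 + cs + d. Substituting each data point gives a linear system:
  -27a + 9b - 3c + d = -34
  -8a + 4b - 2c + d = -3
  -a + b - c + d = 4
  d = 5
Solving the system yields a = 3, b = 6, c = 4, d = 5.
So f(s) = 3s³ + 6s² + 4s + 5.
The coefficient of s is 4.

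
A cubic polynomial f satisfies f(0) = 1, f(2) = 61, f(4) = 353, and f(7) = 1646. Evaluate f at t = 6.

Using the Lagrange interpolation formula with nodes 0, 2, 4, 7:
  L_0(t) = (t - 2)(t - 4)(t - 7) / -56
  L_1(t) = t(t - 4)(t - 7) / 20
  L_2(t) = t(t - 2)(t - 7) / -24
  L_3(t) = t(t - 2)(t - 4) / 105
Then f(t) = 1·L_0(t) + 61·L_1(t) + 353·L_2(t) + 1646·L_3(t).
Expanding and collecting terms gives f(t) = 4t^3 + 5t^2 + 4t + 1.
Evaluating at t = 6: f(6) = 1069.

1069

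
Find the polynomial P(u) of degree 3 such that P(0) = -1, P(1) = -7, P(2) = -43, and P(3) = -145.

P(u) = -6u^3 + 3u^2 - 3u - 1

Using the Lagrange interpolation formula with nodes 0, 1, 2, 3:
  L_0(u) = (u - 1)(u - 2)(u - 3) / -6
  L_1(u) = u(u - 2)(u - 3) / 2
  L_2(u) = u(u - 1)(u - 3) / -2
  L_3(u) = u(u - 1)(u - 2) / 6
Then P(u) = -1·L_0(u) - 7·L_1(u) - 43·L_2(u) - 145·L_3(u).
Expanding and collecting terms gives P(u) = -6u^3 + 3u^2 - 3u - 1.
Check: P(2) = -43. ✓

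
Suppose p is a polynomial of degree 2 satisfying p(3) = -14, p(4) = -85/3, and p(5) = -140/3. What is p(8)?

Using the Lagrange interpolation formula with nodes 3, 4, 5:
  L_0(u) = (u - 4)(u - 5) / 2
  L_1(u) = (u - 3)(u - 5) / -1
  L_2(u) = (u - 3)(u - 4) / 2
Then p(u) = -14·L_0(u) - 85/3·L_1(u) - 140/3·L_2(u).
Expanding and collecting terms gives p(u) = -2u² - (1/3)u + 5.
Evaluating at u = 8: p(8) = -377/3.

-377/3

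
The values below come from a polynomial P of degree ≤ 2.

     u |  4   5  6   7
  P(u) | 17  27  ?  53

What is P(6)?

39

On equispaced nodes a degree-2 polynomial has vanishing third forward difference, so
  - P(4) + 3·P(5) - 3·P(6) + P(7) = 0.
Substituting the known values and solving for P(6):
  -3·P(6) = -117
  P(6) = 39.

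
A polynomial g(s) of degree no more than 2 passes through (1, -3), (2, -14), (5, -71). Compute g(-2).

6

Write g(s) = as^2 + bs + c. Substituting each data point gives a linear system:
  a + b + c = -3
  4a + 2b + c = -14
  25a + 5b + c = -71
Solving the system yields a = -2, b = -5, c = 4.
So g(s) = -2s^2 - 5s + 4.
Then g(-2) = 6.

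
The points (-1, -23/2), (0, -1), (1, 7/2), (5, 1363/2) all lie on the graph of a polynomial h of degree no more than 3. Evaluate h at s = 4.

Write h(s) = as^3 + bs^2 + cs + d. Substituting each data point gives a linear system:
  -a + b - c + d = -23/2
  d = -1
  a + b + c + d = 7/2
  125a + 25b + 5c + d = 1363/2
Solving the system yields a = 6, b = -3, c = 3/2, d = -1.
So h(s) = 6s³ - 3s² + (3/2)s - 1.
Then h(4) = 341.

341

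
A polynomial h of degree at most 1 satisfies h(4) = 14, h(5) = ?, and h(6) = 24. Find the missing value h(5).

The 2 known points determine the degree-1 polynomial uniquely.
Write h(n) = an + b. Substituting each data point gives a linear system:
  4a + b = 14
  6a + b = 24
Solving the system yields a = 5, b = -6.
So h(n) = 5n - 6.
Then h(5) = 19.

19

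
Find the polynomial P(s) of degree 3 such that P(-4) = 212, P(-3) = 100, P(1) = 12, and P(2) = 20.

Write P(s) = as^3 + bs^2 + cs + d. Substituting each data point gives a linear system:
  -64a + 16b - 4c + d = 212
  -27a + 9b - 3c + d = 100
  a + b + c + d = 12
  8a + 4b + 2c + d = 20
Solving the system yields a = -2, b = 6, c = 4, d = 4.
So P(s) = -2s³ + 6s² + 4s + 4.
Check: P(-3) = 100. ✓

P(s) = -2s^3 + 6s^2 + 4s + 4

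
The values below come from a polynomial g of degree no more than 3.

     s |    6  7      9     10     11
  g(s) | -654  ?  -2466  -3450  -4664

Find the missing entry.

-1092

The 4 known points determine the degree-3 polynomial uniquely.
Write g(s) = as^3 + bs^2 + cs + d. Substituting each data point gives a linear system:
  216a + 36b + 6c + d = -654
  729a + 81b + 9c + d = -2466
  1000a + 100b + 10c + d = -3450
  1331a + 121b + 11c + d = -4664
Solving the system yields a = -4, b = 5, c = 5, d = 0.
So g(s) = -4s³ + 5s² + 5s.
Then g(7) = -1092.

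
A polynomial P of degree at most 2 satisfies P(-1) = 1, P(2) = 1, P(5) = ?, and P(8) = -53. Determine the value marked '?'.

-17

The 3 known points determine the degree-2 polynomial uniquely.
Write P(t) = at^2 + bt + c. Substituting each data point gives a linear system:
  a - b + c = 1
  4a + 2b + c = 1
  64a + 8b + c = -53
Solving the system yields a = -1, b = 1, c = 3.
So P(t) = -t² + t + 3.
Then P(5) = -17.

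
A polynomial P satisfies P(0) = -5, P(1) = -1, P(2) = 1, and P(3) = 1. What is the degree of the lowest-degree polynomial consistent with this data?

Forward differences of the values at t = 0, 1, 2, 3:
  P  : -5  -1  1  1
  Δ  : 4  2  0
  Δ^2: -2  -2
  Δ^3: 0
The second differences are constant (-2) and nonzero, while all higher differences vanish, so the minimal degree is 2.

2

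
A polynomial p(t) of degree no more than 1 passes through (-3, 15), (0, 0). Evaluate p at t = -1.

Write p(t) = at + b. Substituting each data point gives a linear system:
  -3a + b = 15
  b = 0
Solving the system yields a = -5, b = 0.
So p(t) = -5t.
Then p(-1) = 5.

5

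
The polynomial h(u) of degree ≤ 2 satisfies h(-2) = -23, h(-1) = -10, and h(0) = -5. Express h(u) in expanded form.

h(u) = -4u^2 + u - 5

Write h(u) = au^2 + bu + c. Substituting each data point gives a linear system:
  4a - 2b + c = -23
  a - b + c = -10
  c = -5
Solving the system yields a = -4, b = 1, c = -5.
So h(u) = -4u² + u - 5.
Check: h(-1) = -10. ✓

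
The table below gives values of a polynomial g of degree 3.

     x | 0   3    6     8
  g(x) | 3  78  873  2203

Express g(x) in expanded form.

g(x) = 5x^3 - 5x^2 - 5x + 3

Write g(x) = ax^3 + bx^2 + cx + d. Substituting each data point gives a linear system:
  d = 3
  27a + 9b + 3c + d = 78
  216a + 36b + 6c + d = 873
  512a + 64b + 8c + d = 2203
Solving the system yields a = 5, b = -5, c = -5, d = 3.
So g(x) = 5x³ - 5x² - 5x + 3.
Check: g(8) = 2203. ✓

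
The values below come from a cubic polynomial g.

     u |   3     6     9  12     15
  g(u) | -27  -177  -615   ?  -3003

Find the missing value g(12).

-1503

On equispaced nodes a degree-3 polynomial has vanishing fourth forward difference, so
  g(3) - 4·g(6) + 6·g(9) - 4·g(12) + g(15) = 0.
Substituting the known values and solving for g(12):
  -4·g(12) = 6012
  g(12) = -1503.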